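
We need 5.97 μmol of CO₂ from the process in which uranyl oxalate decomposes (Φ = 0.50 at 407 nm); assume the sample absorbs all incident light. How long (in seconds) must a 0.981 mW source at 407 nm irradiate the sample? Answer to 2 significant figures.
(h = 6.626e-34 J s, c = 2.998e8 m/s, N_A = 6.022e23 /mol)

t ≈ 3600 s

Product: 5.97 μmol = 5.97e-6 mol.
Photons that must be absorbed: 5.97e-6 / 0.50 = 1.194e-5 mol.
Photon energy: hc/λ = 4.881e-19 J; per mole, 2.939e5 J mol⁻¹.
Energy required: 1.194e-5 × 2.939e5 = 3.509 J.
Time: 3.509 J / 0.000981 W = 3600 s.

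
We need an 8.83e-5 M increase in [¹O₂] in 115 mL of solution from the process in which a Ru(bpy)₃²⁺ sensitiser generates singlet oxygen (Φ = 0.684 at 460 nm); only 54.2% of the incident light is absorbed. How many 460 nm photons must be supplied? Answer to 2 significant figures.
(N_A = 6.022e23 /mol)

Product: (8.83e-5 M)(0.115 L) = 1.015e-5 mol.
Photons that must be absorbed: 1.015e-5 / 0.684 = 1.484e-5 mol.
Incident photons needed: 1.484e-5 / 0.542 = 2.738e-5 mol.
Photon count: 2.738e-5 × 6.022e23 = 1.6e19.

1.6e19 photons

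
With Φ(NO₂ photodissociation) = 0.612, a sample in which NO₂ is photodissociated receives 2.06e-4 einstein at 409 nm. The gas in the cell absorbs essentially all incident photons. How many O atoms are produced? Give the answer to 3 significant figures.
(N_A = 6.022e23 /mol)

Product: Φ × n_abs = 0.612 × 2.06e-4 = 1.261e-4 mol.
As a count: 1.261e-4 × 6.022e23 = 7.59e19.

7.59e19 atoms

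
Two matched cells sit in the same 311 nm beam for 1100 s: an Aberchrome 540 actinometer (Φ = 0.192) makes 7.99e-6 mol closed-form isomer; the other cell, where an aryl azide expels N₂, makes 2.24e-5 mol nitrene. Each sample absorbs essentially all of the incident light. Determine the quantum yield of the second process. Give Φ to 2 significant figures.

Photons absorbed by the actinometer: 7.99e-6 / 0.192 = 4.161e-5 mol.
Φ(unknown) = 2.24e-5 / 4.161e-5 = 0.54.

Φ = 0.54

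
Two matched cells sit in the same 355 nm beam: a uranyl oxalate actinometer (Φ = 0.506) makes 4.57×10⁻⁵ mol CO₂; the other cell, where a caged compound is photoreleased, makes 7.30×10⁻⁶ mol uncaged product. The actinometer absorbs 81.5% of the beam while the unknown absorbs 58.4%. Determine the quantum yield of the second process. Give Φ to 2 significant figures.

Photons absorbed by the actinometer: 4.57×10⁻⁵ / 0.506 = 9.032×10⁻⁵ mol.
Incident flux: 9.032×10⁻⁵ / 0.815 = 1.108×10⁻⁴ einstein.
Absorbed by unknown: 0.584 × 1.108×10⁻⁴ = 6.471×10⁻⁵ mol.
Φ(unknown) = 7.30×10⁻⁶ / 6.471×10⁻⁵ = 0.11.

Φ = 0.11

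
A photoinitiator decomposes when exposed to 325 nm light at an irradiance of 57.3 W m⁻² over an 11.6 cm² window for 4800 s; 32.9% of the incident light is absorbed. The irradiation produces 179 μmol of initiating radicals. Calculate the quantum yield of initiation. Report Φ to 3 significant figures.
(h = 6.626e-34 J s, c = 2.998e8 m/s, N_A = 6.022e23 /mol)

Product: 179 μmol = 1.79e-4 mol.
Photon energy at 325 nm: hc/λ = (6.626e-34)(2.998e8)/(325e-9) = 6.112e-19 J.
Energy delivered: (57.3 W m⁻²)(11.6e-4 m²)(4800 s) = 319.0 J.
Photons incident: 319.0 / 6.112e-19 = 5.219e20, i.e. 5.219e20/6.022e23 = 8.667e-4 mol.
Photons absorbed: 0.329 × 8.667e-4 = 2.851e-4 mol.
Φ = 1.79e-4 mol / 2.851e-4 mol photons = 0.628.

Φ = 0.628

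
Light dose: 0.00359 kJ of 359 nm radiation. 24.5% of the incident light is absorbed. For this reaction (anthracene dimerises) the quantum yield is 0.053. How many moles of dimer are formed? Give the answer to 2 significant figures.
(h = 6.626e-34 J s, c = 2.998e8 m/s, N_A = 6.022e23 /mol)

1.4e-7 mol

Photon energy at 359 nm: hc/λ = (6.626e-34)(2.998e8)/(359e-9) = 5.533e-19 J.
Incident energy: 0.00359 kJ = 3.59 J.
Photons incident: 3.59 / 5.533e-19 = 6.488e18, i.e. 6.488e18/6.022e23 = 1.077e-5 mol.
Photons absorbed: 0.245 × 1.077e-5 = 2.639e-6 mol.
Product: Φ × n_abs = 0.053 × 2.639e-6 = 1.399e-7 mol.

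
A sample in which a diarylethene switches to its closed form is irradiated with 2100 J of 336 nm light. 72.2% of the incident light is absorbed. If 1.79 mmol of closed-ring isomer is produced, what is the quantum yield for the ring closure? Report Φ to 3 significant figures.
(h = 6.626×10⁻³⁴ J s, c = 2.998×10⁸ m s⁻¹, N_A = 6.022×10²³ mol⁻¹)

Product: 1.79 mmol = 0.00179 mol.
Photon energy at 336 nm: hc/λ = (6.626×10⁻³⁴)(2.998×10⁸)/(336×10⁻⁹) = 5.912×10⁻¹⁹ J.
Photons incident: 2100 / 5.912×10⁻¹⁹ = 3.552×10²¹, i.e. 3.552×10²¹/6.022×10²³ = 0.005898 mol.
Photons absorbed: 0.722 × 0.005898 = 0.004258 mol.
Φ = 0.00179 mol / 0.004258 mol photons = 0.420.

Φ = 0.420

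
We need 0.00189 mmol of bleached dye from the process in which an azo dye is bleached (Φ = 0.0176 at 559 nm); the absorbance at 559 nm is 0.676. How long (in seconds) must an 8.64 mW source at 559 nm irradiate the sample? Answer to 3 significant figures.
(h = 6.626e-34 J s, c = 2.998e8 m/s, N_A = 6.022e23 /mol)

Product: 0.00189 mmol = 1.89e-6 mol.
Photons that must be absorbed: 1.89e-6 / 0.0176 = 1.074e-4 mol.
Fraction absorbed: 1 − 10^(−0.676) = 0.7891.
Incident photons needed: 1.074e-4 / 0.7891 = 1.361e-4 mol.
Photon energy: hc/λ = 3.554e-19 J; per mole, 2.140e5 J mol⁻¹.
Energy required: 1.361e-4 × 2.140e5 = 29.13 J.
Time: 29.13 J / 0.00864 W = 3370 s.

t ≈ 3370 s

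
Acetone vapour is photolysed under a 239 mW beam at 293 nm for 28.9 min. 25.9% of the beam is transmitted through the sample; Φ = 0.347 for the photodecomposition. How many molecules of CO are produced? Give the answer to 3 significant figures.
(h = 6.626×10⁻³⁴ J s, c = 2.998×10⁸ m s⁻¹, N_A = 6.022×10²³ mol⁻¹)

Photon energy at 293 nm: hc/λ = (6.626×10⁻³⁴)(2.998×10⁸)/(293×10⁻⁹) = 6.780×10⁻¹⁹ J.
Energy delivered: (239 mW)(1734 s) = 414.4 J.
Photons incident: 414.4 / 6.780×10⁻¹⁹ = 6.112×10²⁰, i.e. 6.112×10²⁰/6.022×10²³ = 0.001015 mol.
Fraction absorbed: 1 − 25.9/100 = 0.7410.
Photons absorbed: 0.7410 × 0.001015 = 7.521×10⁻⁴ mol.
Product: Φ × n_abs = 0.347 × 7.521×10⁻⁴ = 2.610×10⁻⁴ mol.
As a count: 2.610×10⁻⁴ × 6.022×10²³ = 1.57×10²⁰.

1.57×10²⁰ molecules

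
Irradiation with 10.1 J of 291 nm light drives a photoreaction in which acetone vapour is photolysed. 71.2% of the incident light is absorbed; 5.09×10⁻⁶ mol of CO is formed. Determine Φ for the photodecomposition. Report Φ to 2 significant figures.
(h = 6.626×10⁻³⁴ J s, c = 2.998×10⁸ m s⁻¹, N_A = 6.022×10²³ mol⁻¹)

Φ = 0.29

Photon energy at 291 nm: hc/λ = (6.626×10⁻³⁴)(2.998×10⁸)/(291×10⁻⁹) = 6.826×10⁻¹⁹ J.
Photons incident: 10.1 / 6.826×10⁻¹⁹ = 1.480×10¹⁹, i.e. 1.480×10¹⁹/6.022×10²³ = 2.458×10⁻⁵ mol.
Photons absorbed: 0.712 × 2.458×10⁻⁵ = 1.750×10⁻⁵ mol.
Φ = 5.09×10⁻⁶ mol / 1.750×10⁻⁵ mol photons = 0.29.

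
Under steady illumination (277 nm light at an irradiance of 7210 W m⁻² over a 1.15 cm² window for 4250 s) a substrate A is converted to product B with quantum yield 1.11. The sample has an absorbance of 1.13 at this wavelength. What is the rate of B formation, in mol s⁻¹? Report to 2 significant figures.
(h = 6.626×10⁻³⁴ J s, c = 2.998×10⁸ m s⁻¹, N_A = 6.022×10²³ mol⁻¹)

Photon energy at 277 nm: hc/λ = (6.626×10⁻³⁴)(2.998×10⁸)/(277×10⁻⁹) = 7.171×10⁻¹⁹ J.
Energy delivered: (7210 W m⁻²)(1.15×10⁻⁴ m²)(4250 s) = 3524 J.
Photons incident: 3524 / 7.171×10⁻¹⁹ = 4.914×10²¹, i.e. 4.914×10²¹/6.022×10²³ = 0.008160 mol.
Fraction absorbed: 1 − 10^(−1.13) = 0.9259.
Photons absorbed: 0.9259 × 0.008160 = 0.007555 mol.
Product formed: 1.11 × 0.007555 = 0.008386 mol.
Rate: 0.008386 / 4250 s = 2.0×10⁻⁶ mol s⁻¹.

2.0×10⁻⁶ mol s⁻¹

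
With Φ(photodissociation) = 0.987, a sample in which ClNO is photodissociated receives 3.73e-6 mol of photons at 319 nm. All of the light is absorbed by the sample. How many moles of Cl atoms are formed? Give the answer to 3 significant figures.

Product: Φ × n_abs = 0.987 × 3.73e-6 = 3.682e-6 mol.

3.68e-6 mol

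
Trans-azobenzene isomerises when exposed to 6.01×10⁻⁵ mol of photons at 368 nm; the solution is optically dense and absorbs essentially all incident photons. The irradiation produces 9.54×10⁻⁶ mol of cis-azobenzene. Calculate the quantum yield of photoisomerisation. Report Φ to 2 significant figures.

Φ = 9.54×10⁻⁶ mol / 6.01×10⁻⁵ mol photons = 0.16.

Φ = 0.16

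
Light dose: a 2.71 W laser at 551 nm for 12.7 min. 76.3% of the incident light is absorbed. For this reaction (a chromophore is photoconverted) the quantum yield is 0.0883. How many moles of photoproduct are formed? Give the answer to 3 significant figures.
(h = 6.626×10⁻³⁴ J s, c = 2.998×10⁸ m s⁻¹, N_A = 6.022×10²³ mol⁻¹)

Photon energy at 551 nm: hc/λ = (6.626×10⁻³⁴)(2.998×10⁸)/(551×10⁻⁹) = 3.605×10⁻¹⁹ J.
Energy delivered: (2.71 W)(762 s) = 2065 J.
Photons incident: 2065 / 3.605×10⁻¹⁹ = 5.728×10²¹, i.e. 5.728×10²¹/6.022×10²³ = 0.009512 mol.
Photons absorbed: 0.763 × 0.009512 = 0.007258 mol.
Product: Φ × n_abs = 0.0883 × 0.007258 = 6.409×10⁻⁴ mol.

6.41×10⁻⁴ mol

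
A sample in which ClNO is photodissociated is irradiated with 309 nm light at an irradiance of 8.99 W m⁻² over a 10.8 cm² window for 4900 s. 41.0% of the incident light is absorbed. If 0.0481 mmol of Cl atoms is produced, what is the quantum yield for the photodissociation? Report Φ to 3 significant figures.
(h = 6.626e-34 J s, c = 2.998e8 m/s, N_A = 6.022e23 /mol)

Φ = 0.955

Product: 0.0481 mmol = 4.81e-5 mol.
Photon energy at 309 nm: hc/λ = (6.626e-34)(2.998e8)/(309e-9) = 6.429e-19 J.
Energy delivered: (8.99 W m⁻²)(10.8e-4 m²)(4900 s) = 47.58 J.
Photons incident: 47.58 / 6.429e-19 = 7.401e19, i.e. 7.401e19/6.022e23 = 1.229e-4 mol.
Photons absorbed: 0.410 × 1.229e-4 = 5.039e-5 mol.
Φ = 4.81e-5 mol / 5.039e-5 mol photons = 0.955.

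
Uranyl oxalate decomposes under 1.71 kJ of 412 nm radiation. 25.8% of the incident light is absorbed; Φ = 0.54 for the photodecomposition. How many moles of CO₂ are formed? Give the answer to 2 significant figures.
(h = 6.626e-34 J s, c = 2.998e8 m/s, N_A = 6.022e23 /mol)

Photon energy at 412 nm: hc/λ = (6.626e-34)(2.998e8)/(412e-9) = 4.822e-19 J.
Incident energy: 1.71 kJ = 1710 J.
Photons incident: 1710 / 4.822e-19 = 3.546e21, i.e. 3.546e21/6.022e23 = 0.005888 mol.
Photons absorbed: 0.258 × 0.005888 = 0.001519 mol.
Product: Φ × n_abs = 0.54 × 0.001519 = 8.203e-4 mol.

8.2e-4 mol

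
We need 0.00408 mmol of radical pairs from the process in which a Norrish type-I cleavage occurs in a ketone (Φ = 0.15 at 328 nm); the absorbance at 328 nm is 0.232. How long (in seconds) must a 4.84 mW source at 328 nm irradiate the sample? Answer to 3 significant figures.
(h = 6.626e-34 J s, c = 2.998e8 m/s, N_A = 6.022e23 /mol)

Product: 0.00408 mmol = 4.08e-6 mol.
Photons that must be absorbed: 4.08e-6 / 0.15 = 2.720e-5 mol.
Fraction absorbed: 1 − 10^(−0.232) = 0.4139.
Incident photons needed: 2.720e-5 / 0.4139 = 6.572e-5 mol.
Photon energy: hc/λ = 6.056e-19 J; per mole, 3.647e5 J mol⁻¹.
Energy required: 6.572e-5 × 3.647e5 = 23.97 J.
Time: 23.97 J / 0.00484 W = 4950 s.

t ≈ 4950 s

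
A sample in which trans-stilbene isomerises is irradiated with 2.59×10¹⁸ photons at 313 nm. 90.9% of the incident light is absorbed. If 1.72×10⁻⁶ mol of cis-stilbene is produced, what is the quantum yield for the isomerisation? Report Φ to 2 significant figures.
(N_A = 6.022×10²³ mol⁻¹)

Moles of photons: 2.59×10¹⁸ / 6.022×10²³ = 4.301×10⁻⁶ mol.
Photons absorbed: 0.909 × 4.301×10⁻⁶ = 3.910×10⁻⁶ mol.
Φ = 1.72×10⁻⁶ mol / 3.910×10⁻⁶ mol photons = 0.44.

Φ = 0.44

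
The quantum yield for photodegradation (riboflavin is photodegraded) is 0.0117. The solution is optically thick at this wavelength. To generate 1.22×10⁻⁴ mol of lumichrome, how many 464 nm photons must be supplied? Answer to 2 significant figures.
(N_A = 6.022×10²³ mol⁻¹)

Photons that must be absorbed: 1.22×10⁻⁴ / 0.0117 = 0.01043 mol.
Photon count: 0.01043 × 6.022×10²³ = 6.3×10²¹.

6.3×10²¹ photons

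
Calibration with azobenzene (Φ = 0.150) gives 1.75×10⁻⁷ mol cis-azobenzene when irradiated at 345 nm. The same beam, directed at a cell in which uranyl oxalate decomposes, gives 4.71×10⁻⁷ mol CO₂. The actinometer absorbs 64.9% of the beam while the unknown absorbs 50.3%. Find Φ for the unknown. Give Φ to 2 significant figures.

Φ = 0.52

Photons absorbed by the actinometer: 1.75×10⁻⁷ / 0.150 = 1.167×10⁻⁶ mol.
Incident flux: 1.167×10⁻⁶ / 0.649 = 1.798×10⁻⁶ einstein.
Absorbed by unknown: 0.503 × 1.798×10⁻⁶ = 9.044×10⁻⁷ mol.
Φ(unknown) = 4.71×10⁻⁷ / 9.044×10⁻⁷ = 0.52.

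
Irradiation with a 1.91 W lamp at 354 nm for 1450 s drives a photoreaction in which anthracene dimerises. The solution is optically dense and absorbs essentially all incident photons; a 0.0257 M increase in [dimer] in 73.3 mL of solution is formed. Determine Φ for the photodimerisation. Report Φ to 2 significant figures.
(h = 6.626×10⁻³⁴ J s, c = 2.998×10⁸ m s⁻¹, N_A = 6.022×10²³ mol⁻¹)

Product: (0.0257 M)(0.0733 L) = 0.001884 mol.
Photon energy at 354 nm: hc/λ = (6.626×10⁻³⁴)(2.998×10⁸)/(354×10⁻⁹) = 5.612×10⁻¹⁹ J.
Energy delivered: (1.91 W)(1450 s) = 2770 J.
Photons incident: 2770 / 5.612×10⁻¹⁹ = 4.936×10²¹, i.e. 4.936×10²¹/6.022×10²³ = 0.008197 mol.
Φ = 0.001884 mol / 0.008197 mol photons = 0.23.

Φ = 0.23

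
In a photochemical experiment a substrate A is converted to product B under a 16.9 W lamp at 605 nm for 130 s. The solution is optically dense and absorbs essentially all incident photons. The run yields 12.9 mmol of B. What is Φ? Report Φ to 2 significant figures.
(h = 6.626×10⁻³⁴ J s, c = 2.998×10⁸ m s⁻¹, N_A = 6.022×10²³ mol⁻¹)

Φ = 1.2

Product: 12.9 mmol = 0.0129 mol.
Photon energy at 605 nm: hc/λ = (6.626×10⁻³⁴)(2.998×10⁸)/(605×10⁻⁹) = 3.283×10⁻¹⁹ J.
Energy delivered: (16.9 W)(130 s) = 2197 J.
Photons incident: 2197 / 3.283×10⁻¹⁹ = 6.692×10²¹, i.e. 6.692×10²¹/6.022×10²³ = 0.01111 mol.
Φ = 0.0129 mol / 0.01111 mol photons = 1.2.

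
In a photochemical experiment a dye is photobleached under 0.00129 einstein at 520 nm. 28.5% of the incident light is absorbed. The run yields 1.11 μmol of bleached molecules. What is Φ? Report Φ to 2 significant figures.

Φ = 0.0030

Product: 1.11 μmol = 1.11×10⁻⁶ mol.
Photons absorbed: 0.285 × 0.00129 = 3.676×10⁻⁴ mol.
Φ = 1.11×10⁻⁶ mol / 3.676×10⁻⁴ mol photons = 0.0030.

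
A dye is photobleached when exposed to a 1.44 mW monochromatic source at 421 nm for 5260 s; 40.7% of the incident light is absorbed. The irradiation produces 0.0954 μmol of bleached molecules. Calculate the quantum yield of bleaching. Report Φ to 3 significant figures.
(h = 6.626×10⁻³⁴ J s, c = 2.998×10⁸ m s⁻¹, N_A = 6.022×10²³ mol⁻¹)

Product: 0.0954 μmol = 9.54×10⁻⁸ mol.
Photon energy at 421 nm: hc/λ = (6.626×10⁻³⁴)(2.998×10⁸)/(421×10⁻⁹) = 4.718×10⁻¹⁹ J.
Energy delivered: (1.44 mW)(5260 s) = 7.574 J.
Photons incident: 7.574 / 4.718×10⁻¹⁹ = 1.605×10¹⁹, i.e. 1.605×10¹⁹/6.022×10²³ = 2.665×10⁻⁵ mol.
Photons absorbed: 0.407 × 2.665×10⁻⁵ = 1.085×10⁻⁵ mol.
Φ = 9.54×10⁻⁸ mol / 1.085×10⁻⁵ mol photons = 0.00879.

Φ = 0.00879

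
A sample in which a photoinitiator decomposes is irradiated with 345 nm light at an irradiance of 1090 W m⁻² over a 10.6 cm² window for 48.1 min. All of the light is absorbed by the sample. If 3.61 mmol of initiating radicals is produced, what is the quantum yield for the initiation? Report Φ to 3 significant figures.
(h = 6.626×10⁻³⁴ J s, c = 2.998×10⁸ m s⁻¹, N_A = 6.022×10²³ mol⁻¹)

Product: 3.61 mmol = 0.00361 mol.
Photon energy at 345 nm: hc/λ = (6.626×10⁻³⁴)(2.998×10⁸)/(345×10⁻⁹) = 5.758×10⁻¹⁹ J.
Energy delivered: (1090 W m⁻²)(10.6×10⁻⁴ m²)(2886 s) = 3334 J.
Photons incident: 3334 / 5.758×10⁻¹⁹ = 5.790×10²¹, i.e. 5.790×10²¹/6.022×10²³ = 0.009615 mol.
Φ = 0.00361 mol / 0.009615 mol photons = 0.375.

Φ = 0.375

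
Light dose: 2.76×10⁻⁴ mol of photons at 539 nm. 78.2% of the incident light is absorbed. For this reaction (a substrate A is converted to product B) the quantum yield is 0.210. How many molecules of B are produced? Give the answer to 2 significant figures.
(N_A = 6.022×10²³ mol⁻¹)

Photons absorbed: 0.782 × 2.76×10⁻⁴ = 2.158×10⁻⁴ mol.
Product: Φ × n_abs = 0.210 × 2.158×10⁻⁴ = 4.532×10⁻⁵ mol.
As a count: 4.532×10⁻⁵ × 6.022×10²³ = 2.7×10¹⁹.

2.7×10¹⁹ molecules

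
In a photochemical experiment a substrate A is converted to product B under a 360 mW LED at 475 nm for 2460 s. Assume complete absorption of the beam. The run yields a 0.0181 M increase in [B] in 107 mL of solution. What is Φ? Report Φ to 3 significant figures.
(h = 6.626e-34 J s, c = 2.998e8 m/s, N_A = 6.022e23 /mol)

Product: (0.0181 M)(0.107 L) = 0.001937 mol.
Photon energy at 475 nm: hc/λ = (6.626e-34)(2.998e8)/(475e-9) = 4.182e-19 J.
Energy delivered: (360 mW)(2460 s) = 885.6 J.
Photons incident: 885.6 / 4.182e-19 = 2.118e21, i.e. 2.118e21/6.022e23 = 0.003517 mol.
Φ = 0.001937 mol / 0.003517 mol photons = 0.551.

Φ = 0.551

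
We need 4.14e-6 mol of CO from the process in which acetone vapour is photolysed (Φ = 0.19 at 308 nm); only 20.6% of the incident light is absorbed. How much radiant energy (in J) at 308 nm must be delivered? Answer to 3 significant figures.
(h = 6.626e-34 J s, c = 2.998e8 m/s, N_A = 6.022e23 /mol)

41.1 J

Photons that must be absorbed: 4.14e-6 / 0.19 = 2.179e-5 mol.
Incident photons needed: 2.179e-5 / 0.206 = 1.058e-4 mol.
Photon energy: hc/λ = 6.450e-19 J; per mole, 3.884e5 J mol⁻¹.
Energy required: 1.058e-4 × 3.884e5 = 41.1 J.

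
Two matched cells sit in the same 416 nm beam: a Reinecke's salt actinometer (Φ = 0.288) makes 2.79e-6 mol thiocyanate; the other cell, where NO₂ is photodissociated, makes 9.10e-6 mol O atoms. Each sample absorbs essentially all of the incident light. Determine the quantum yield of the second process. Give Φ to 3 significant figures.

Φ = 0.939

Photons absorbed by the actinometer: 2.79e-6 / 0.288 = 9.688e-6 mol.
Φ(unknown) = 9.10e-6 / 9.688e-6 = 0.939.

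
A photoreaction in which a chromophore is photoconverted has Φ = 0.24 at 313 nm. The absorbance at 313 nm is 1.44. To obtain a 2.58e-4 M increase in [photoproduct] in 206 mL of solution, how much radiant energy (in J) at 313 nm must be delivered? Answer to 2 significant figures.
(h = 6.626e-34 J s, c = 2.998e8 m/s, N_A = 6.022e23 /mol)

Product: (2.58e-4 M)(0.206 L) = 5.315e-5 mol.
Photons that must be absorbed: 5.315e-5 / 0.24 = 2.215e-4 mol.
Fraction absorbed: 1 − 10^(−1.44) = 0.9637.
Incident photons needed: 2.215e-4 / 0.9637 = 2.298e-4 mol.
Photon energy: hc/λ = 6.347e-19 J; per mole, 3.822e5 J mol⁻¹.
Energy required: 2.298e-4 × 3.822e5 = 88 J.

88 J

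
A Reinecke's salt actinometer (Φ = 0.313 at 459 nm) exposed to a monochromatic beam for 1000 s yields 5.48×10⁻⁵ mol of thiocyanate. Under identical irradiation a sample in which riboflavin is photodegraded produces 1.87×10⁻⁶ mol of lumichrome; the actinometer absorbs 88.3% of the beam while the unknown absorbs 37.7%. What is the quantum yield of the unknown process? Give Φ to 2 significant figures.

Photons absorbed by the actinometer: 5.48×10⁻⁵ / 0.313 = 1.751×10⁻⁴ mol.
Incident flux: 1.751×10⁻⁴ / 0.883 = 1.983×10⁻⁴ einstein.
Absorbed by unknown: 0.377 × 1.983×10⁻⁴ = 7.476×10⁻⁵ mol.
Φ(unknown) = 1.87×10⁻⁶ / 7.476×10⁻⁵ = 0.025.

Φ = 0.025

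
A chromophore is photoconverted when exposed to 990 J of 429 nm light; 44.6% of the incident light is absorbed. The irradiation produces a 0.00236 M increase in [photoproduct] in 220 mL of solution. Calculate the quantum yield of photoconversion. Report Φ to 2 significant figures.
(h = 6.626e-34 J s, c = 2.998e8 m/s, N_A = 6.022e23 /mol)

Φ = 0.33

Product: (0.00236 M)(0.22 L) = 5.192e-4 mol.
Photon energy at 429 nm: hc/λ = (6.626e-34)(2.998e8)/(429e-9) = 4.630e-19 J.
Photons incident: 990 / 4.630e-19 = 2.138e21, i.e. 2.138e21/6.022e23 = 0.003550 mol.
Photons absorbed: 0.446 × 0.003550 = 0.001583 mol.
Φ = 5.192e-4 mol / 0.001583 mol photons = 0.33.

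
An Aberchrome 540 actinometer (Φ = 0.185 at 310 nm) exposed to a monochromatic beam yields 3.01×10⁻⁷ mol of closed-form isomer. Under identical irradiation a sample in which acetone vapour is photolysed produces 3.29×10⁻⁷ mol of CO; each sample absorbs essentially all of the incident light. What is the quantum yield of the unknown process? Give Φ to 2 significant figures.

Photons absorbed by the actinometer: 3.01×10⁻⁷ / 0.185 = 1.627×10⁻⁶ mol.
Φ(unknown) = 3.29×10⁻⁷ / 1.627×10⁻⁶ = 0.20.

Φ = 0.20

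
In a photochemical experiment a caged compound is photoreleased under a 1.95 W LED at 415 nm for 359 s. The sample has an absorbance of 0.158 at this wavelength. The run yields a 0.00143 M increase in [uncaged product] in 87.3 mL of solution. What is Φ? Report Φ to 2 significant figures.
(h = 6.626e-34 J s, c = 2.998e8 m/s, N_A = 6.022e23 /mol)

Product: (0.00143 M)(0.0873 L) = 1.248e-4 mol.
Photon energy at 415 nm: hc/λ = (6.626e-34)(2.998e8)/(415e-9) = 4.787e-19 J.
Energy delivered: (1.95 W)(359 s) = 700.1 J.
Photons incident: 700.1 / 4.787e-19 = 1.463e21, i.e. 1.463e21/6.022e23 = 0.002429 mol.
Fraction absorbed: 1 − 10^(−0.158) = 0.3050.
Photons absorbed: 0.3050 × 0.002429 = 7.408e-4 mol.
Φ = 1.248e-4 mol / 7.408e-4 mol photons = 0.17.

Φ = 0.17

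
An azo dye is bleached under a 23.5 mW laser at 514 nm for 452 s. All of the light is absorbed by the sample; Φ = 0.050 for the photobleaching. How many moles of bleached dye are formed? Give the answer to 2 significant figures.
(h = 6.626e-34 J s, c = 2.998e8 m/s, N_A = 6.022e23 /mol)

Photon energy at 514 nm: hc/λ = (6.626e-34)(2.998e8)/(514e-9) = 3.865e-19 J.
Energy delivered: (23.5 mW)(452 s) = 10.62 J.
Photons incident: 10.62 / 3.865e-19 = 2.748e19, i.e. 2.748e19/6.022e23 = 4.563e-5 mol.
Product: Φ × n_abs = 0.050 × 4.563e-5 = 2.282e-6 mol.

2.3e-6 mol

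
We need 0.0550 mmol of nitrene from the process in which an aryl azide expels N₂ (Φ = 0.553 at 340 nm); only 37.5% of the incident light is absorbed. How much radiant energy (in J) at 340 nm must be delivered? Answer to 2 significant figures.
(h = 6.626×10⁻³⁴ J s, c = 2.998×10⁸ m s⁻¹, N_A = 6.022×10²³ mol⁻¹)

Product: 0.0550 mmol = 5.50×10⁻⁵ mol.
Photons that must be absorbed: 5.50×10⁻⁵ / 0.553 = 9.946×10⁻⁵ mol.
Incident photons needed: 9.946×10⁻⁵ / 0.375 = 2.652×10⁻⁴ mol.
Photon energy: hc/λ = 5.843×10⁻¹⁹ J; per mole, 3.519×10⁵ J mol⁻¹.
Energy required: 2.652×10⁻⁴ × 3.519×10⁵ = 93 J.

93 J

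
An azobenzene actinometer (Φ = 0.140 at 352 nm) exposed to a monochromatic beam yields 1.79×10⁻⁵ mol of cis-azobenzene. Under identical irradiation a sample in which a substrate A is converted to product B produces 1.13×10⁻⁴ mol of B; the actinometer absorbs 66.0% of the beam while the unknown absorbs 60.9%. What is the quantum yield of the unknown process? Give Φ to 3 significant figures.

Φ = 0.958

Photons absorbed by the actinometer: 1.79×10⁻⁵ / 0.140 = 1.279×10⁻⁴ mol.
Incident flux: 1.279×10⁻⁴ / 0.660 = 1.938×10⁻⁴ einstein.
Absorbed by unknown: 0.609 × 1.938×10⁻⁴ = 1.180×10⁻⁴ mol.
Φ(unknown) = 1.13×10⁻⁴ / 1.180×10⁻⁴ = 0.958.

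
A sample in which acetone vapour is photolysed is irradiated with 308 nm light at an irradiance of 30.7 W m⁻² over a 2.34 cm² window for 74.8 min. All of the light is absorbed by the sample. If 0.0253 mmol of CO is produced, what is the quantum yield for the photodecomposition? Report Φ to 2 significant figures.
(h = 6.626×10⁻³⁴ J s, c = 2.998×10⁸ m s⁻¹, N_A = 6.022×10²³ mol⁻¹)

Product: 0.0253 mmol = 2.53×10⁻⁵ mol.
Photon energy at 308 nm: hc/λ = (6.626×10⁻³⁴)(2.998×10⁸)/(308×10⁻⁹) = 6.450×10⁻¹⁹ J.
Energy delivered: (30.7 W m⁻²)(2.34×10⁻⁴ m²)(4488 s) = 32.24 J.
Photons incident: 32.24 / 6.450×10⁻¹⁹ = 4.998×10¹⁹, i.e. 4.998×10¹⁹/6.022×10²³ = 8.300×10⁻⁵ mol.
Φ = 2.53×10⁻⁵ mol / 8.300×10⁻⁵ mol photons = 0.30.

Φ = 0.30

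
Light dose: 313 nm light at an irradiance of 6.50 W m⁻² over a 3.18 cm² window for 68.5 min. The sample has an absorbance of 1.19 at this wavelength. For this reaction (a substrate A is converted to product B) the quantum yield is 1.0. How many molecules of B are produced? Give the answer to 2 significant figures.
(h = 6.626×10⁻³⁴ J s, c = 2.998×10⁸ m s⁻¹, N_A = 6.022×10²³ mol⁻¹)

1.3×10¹⁹ molecules

Photon energy at 313 nm: hc/λ = (6.626×10⁻³⁴)(2.998×10⁸)/(313×10⁻⁹) = 6.347×10⁻¹⁹ J.
Energy delivered: (6.50 W m⁻²)(3.18×10⁻⁴ m²)(4110 s) = 8.495 J.
Photons incident: 8.495 / 6.347×10⁻¹⁹ = 1.338×10¹⁹, i.e. 1.338×10¹⁹/6.022×10²³ = 2.222×10⁻⁵ mol.
Fraction absorbed: 1 − 10^(−1.19) = 0.9354.
Photons absorbed: 0.9354 × 2.222×10⁻⁵ = 2.078×10⁻⁵ mol.
Product: Φ × n_abs = 1.0 × 2.078×10⁻⁵ = 2.078×10⁻⁵ mol.
As a count: 2.078×10⁻⁵ × 6.022×10²³ = 1.3×10¹⁹.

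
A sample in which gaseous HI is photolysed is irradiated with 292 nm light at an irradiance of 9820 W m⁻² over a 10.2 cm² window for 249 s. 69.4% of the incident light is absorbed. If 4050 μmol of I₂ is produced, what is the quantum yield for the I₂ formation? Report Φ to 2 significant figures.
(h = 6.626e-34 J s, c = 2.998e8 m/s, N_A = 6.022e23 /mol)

Product: 4050 μmol = 0.00405 mol.
Photon energy at 292 nm: hc/λ = (6.626e-34)(2.998e8)/(292e-9) = 6.803e-19 J.
Energy delivered: (9820 W m⁻²)(10.2e-4 m²)(249 s) = 2494 J.
Photons incident: 2494 / 6.803e-19 = 3.666e21, i.e. 3.666e21/6.022e23 = 0.006088 mol.
Photons absorbed: 0.694 × 0.006088 = 0.004225 mol.
Φ = 0.00405 mol / 0.004225 mol photons = 0.96.

Φ = 0.96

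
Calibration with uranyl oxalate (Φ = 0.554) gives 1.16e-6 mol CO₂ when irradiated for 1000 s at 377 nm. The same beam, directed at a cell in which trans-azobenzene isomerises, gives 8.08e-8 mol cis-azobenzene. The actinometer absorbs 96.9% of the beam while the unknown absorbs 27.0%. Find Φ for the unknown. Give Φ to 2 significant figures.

Photons absorbed by the actinometer: 1.16e-6 / 0.554 = 2.094e-6 mol.
Incident flux: 2.094e-6 / 0.969 = 2.161e-6 einstein.
Absorbed by unknown: 0.270 × 2.161e-6 = 5.835e-7 mol.
Φ(unknown) = 8.08e-8 / 5.835e-7 = 0.14.

Φ = 0.14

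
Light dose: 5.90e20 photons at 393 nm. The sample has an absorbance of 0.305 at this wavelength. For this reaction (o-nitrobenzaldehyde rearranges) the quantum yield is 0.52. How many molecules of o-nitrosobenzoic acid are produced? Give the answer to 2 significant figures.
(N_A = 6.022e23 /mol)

1.5e20 molecules

Moles of photons: 5.90e20 / 6.022e23 = 9.797e-4 mol.
Fraction absorbed: 1 − 10^(−0.305) = 0.5045.
Photons absorbed: 0.5045 × 9.797e-4 = 4.943e-4 mol.
Product: Φ × n_abs = 0.52 × 4.943e-4 = 2.570e-4 mol.
As a count: 2.570e-4 × 6.022e23 = 1.5e20.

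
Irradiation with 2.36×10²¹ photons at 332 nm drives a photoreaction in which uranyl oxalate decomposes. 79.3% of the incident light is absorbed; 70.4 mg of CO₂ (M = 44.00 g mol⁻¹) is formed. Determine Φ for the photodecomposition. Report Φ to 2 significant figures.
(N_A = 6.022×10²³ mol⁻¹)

Φ = 0.51

Product: 70.4 mg / 44.00 g mol⁻¹ = 0.001600 mol.
Moles of photons: 2.36×10²¹ / 6.022×10²³ = 0.003919 mol.
Photons absorbed: 0.793 × 0.003919 = 0.003108 mol.
Φ = 0.001600 mol / 0.003108 mol photons = 0.51.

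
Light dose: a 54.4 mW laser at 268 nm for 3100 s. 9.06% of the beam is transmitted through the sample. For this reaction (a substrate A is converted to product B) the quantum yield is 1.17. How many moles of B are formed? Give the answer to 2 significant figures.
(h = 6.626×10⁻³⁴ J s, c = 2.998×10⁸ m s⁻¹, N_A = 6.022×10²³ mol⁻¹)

Photon energy at 268 nm: hc/λ = (6.626×10⁻³⁴)(2.998×10⁸)/(268×10⁻⁹) = 7.412×10⁻¹⁹ J.
Energy delivered: (54.4 mW)(3100 s) = 168.6 J.
Photons incident: 168.6 / 7.412×10⁻¹⁹ = 2.275×10²⁰, i.e. 2.275×10²⁰/6.022×10²³ = 3.778×10⁻⁴ mol.
Fraction absorbed: 1 − 9.06/100 = 0.9094.
Photons absorbed: 0.9094 × 3.778×10⁻⁴ = 3.436×10⁻⁴ mol.
Product: Φ × n_abs = 1.17 × 3.436×10⁻⁴ = 4.020×10⁻⁴ mol.

4.0×10⁻⁴ mol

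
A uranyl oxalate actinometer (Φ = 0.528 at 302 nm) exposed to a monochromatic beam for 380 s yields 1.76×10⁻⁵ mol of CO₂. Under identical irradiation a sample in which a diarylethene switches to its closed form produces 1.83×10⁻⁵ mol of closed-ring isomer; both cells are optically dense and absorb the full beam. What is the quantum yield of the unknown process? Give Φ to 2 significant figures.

Φ = 0.55

Photons absorbed by the actinometer: 1.76×10⁻⁵ / 0.528 = 3.333×10⁻⁵ mol.
Φ(unknown) = 1.83×10⁻⁵ / 3.333×10⁻⁵ = 0.55.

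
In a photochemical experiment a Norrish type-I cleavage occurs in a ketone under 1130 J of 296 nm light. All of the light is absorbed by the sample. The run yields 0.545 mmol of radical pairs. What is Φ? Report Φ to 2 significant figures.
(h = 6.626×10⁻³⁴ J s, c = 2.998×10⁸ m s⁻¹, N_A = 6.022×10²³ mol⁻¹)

Φ = 0.19

Product: 0.545 mmol = 5.45×10⁻⁴ mol.
Photon energy at 296 nm: hc/λ = (6.626×10⁻³⁴)(2.998×10⁸)/(296×10⁻⁹) = 6.711×10⁻¹⁹ J.
Photons incident: 1130 / 6.711×10⁻¹⁹ = 1.684×10²¹, i.e. 1.684×10²¹/6.022×10²³ = 0.002796 mol.
Φ = 5.45×10⁻⁴ mol / 0.002796 mol photons = 0.19.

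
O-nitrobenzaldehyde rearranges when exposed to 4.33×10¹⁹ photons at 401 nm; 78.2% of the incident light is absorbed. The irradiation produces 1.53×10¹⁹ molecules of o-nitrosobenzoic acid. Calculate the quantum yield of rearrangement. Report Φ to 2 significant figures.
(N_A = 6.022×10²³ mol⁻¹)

Product: 1.53×10¹⁹ / 6.022×10²³ = 2.541×10⁻⁵ mol.
Moles of photons: 4.33×10¹⁹ / 6.022×10²³ = 7.190×10⁻⁵ mol.
Photons absorbed: 0.782 × 7.190×10⁻⁵ = 5.623×10⁻⁵ mol.
Φ = 2.541×10⁻⁵ mol / 5.623×10⁻⁵ mol photons = 0.45.

Φ = 0.45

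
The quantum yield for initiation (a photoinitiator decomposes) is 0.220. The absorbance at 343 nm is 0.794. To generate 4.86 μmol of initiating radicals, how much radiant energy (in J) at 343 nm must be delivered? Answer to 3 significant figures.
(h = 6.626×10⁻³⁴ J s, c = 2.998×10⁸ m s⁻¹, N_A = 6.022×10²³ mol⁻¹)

Product: 4.86 μmol = 4.86×10⁻⁶ mol.
Photons that must be absorbed: 4.86×10⁻⁶ / 0.220 = 2.209×10⁻⁵ mol.
Fraction absorbed: 1 − 10^(−0.794) = 0.8393.
Incident photons needed: 2.209×10⁻⁵ / 0.8393 = 2.632×10⁻⁵ mol.
Photon energy: hc/λ = 5.791×10⁻¹⁹ J; per mole, 3.487×10⁵ J mol⁻¹.
Energy required: 2.632×10⁻⁵ × 3.487×10⁵ = 9.18 J.

9.18 J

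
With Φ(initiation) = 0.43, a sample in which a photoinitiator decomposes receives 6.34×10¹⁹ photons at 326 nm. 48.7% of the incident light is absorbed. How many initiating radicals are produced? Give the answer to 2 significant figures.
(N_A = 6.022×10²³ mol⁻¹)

1.3×10¹⁹ initiating radicals

Moles of photons: 6.34×10¹⁹ / 6.022×10²³ = 1.053×10⁻⁴ mol.
Photons absorbed: 0.487 × 1.053×10⁻⁴ = 5.128×10⁻⁵ mol.
Product: Φ × n_abs = 0.43 × 5.128×10⁻⁵ = 2.205×10⁻⁵ mol.
As a count: 2.205×10⁻⁵ × 6.022×10²³ = 1.3×10¹⁹.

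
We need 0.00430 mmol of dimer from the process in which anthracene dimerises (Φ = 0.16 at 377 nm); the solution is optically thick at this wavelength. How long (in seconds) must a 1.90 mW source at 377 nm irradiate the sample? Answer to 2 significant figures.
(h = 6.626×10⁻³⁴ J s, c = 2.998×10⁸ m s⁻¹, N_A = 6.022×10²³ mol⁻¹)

Product: 0.00430 mmol = 4.30×10⁻⁶ mol.
Photons that must be absorbed: 4.30×10⁻⁶ / 0.16 = 2.688×10⁻⁵ mol.
Photon energy: hc/λ = 5.269×10⁻¹⁹ J; per mole, 3.173×10⁵ J mol⁻¹.
Energy required: 2.688×10⁻⁵ × 3.173×10⁵ = 8.529 J.
Time: 8.529 J / 0.0019 W = 4500 s.

t ≈ 4500 s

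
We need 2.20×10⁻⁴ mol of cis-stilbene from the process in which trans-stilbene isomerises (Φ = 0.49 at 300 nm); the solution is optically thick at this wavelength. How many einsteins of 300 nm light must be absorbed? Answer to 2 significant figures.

Photons that must be absorbed: 2.20×10⁻⁴ / 0.49 = 4.490×10⁻⁴ mol.

4.5×10⁻⁴ einstein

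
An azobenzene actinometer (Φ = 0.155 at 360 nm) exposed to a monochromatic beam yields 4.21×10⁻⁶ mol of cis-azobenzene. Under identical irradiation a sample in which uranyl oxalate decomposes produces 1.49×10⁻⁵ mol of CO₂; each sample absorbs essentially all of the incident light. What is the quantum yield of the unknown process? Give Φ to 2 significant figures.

Photons absorbed by the actinometer: 4.21×10⁻⁶ / 0.155 = 2.716×10⁻⁵ mol.
Φ(unknown) = 1.49×10⁻⁵ / 2.716×10⁻⁵ = 0.55.

Φ = 0.55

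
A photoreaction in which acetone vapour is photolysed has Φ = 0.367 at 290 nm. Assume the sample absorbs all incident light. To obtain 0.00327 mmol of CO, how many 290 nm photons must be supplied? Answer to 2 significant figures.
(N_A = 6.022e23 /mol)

5.4e18 photons

Product: 0.00327 mmol = 3.27e-6 mol.
Photons that must be absorbed: 3.27e-6 / 0.367 = 8.910e-6 mol.
Photon count: 8.910e-6 × 6.022e23 = 5.4e18.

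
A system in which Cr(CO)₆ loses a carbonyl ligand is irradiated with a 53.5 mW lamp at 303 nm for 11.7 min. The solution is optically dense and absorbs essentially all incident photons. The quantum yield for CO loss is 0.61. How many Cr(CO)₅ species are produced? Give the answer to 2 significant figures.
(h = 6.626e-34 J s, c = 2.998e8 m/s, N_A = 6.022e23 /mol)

3.5e19 species

Photon energy at 303 nm: hc/λ = (6.626e-34)(2.998e8)/(303e-9) = 6.556e-19 J.
Energy delivered: (53.5 mW)(702 s) = 37.56 J.
Photons incident: 37.56 / 6.556e-19 = 5.729e19, i.e. 5.729e19/6.022e23 = 9.513e-5 mol.
Product: Φ × n_abs = 0.61 × 9.513e-5 = 5.803e-5 mol.
As a count: 5.803e-5 × 6.022e23 = 3.5e19.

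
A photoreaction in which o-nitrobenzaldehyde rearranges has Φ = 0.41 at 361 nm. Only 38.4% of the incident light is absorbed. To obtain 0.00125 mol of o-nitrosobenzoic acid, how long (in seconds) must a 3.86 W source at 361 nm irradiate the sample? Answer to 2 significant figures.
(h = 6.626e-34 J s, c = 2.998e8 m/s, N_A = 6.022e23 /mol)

Photons that must be absorbed: 0.00125 / 0.41 = 0.003049 mol.
Incident photons needed: 0.003049 / 0.384 = 0.007940 mol.
Photon energy: hc/λ = 5.503e-19 J; per mole, 3.314e5 J mol⁻¹.
Energy required: 0.007940 × 3.314e5 = 2631 J.
Time: 2631 J / 3.86 W = 680 s.

t ≈ 680 s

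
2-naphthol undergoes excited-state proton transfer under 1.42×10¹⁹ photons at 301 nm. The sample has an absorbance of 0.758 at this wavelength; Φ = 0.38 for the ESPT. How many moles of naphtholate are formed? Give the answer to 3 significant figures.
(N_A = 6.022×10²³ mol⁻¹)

7.40×10⁻⁶ mol

Moles of photons: 1.42×10¹⁹ / 6.022×10²³ = 2.358×10⁻⁵ mol.
Fraction absorbed: 1 − 10^(−0.758) = 0.8254.
Photons absorbed: 0.8254 × 2.358×10⁻⁵ = 1.946×10⁻⁵ mol.
Product: Φ × n_abs = 0.38 × 1.946×10⁻⁵ = 7.395×10⁻⁶ mol.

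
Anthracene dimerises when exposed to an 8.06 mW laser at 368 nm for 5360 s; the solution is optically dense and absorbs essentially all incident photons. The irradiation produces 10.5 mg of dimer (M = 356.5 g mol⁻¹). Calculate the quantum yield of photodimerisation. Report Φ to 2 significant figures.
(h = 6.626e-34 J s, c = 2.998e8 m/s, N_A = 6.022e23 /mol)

Product: 10.5 mg / 356.5 g mol⁻¹ = 2.945e-5 mol.
Photon energy at 368 nm: hc/λ = (6.626e-34)(2.998e8)/(368e-9) = 5.398e-19 J.
Energy delivered: (8.06 mW)(5360 s) = 43.20 J.
Photons incident: 43.20 / 5.398e-19 = 8.003e19, i.e. 8.003e19/6.022e23 = 1.329e-4 mol.
Φ = 2.945e-5 mol / 1.329e-4 mol photons = 0.22.

Φ = 0.22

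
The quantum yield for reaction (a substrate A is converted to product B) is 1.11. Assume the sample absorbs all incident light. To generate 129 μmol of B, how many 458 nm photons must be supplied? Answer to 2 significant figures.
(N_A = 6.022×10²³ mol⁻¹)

Product: 129 μmol = 1.29×10⁻⁴ mol.
Photons that must be absorbed: 1.29×10⁻⁴ / 1.11 = 1.162×10⁻⁴ mol.
Photon count: 1.162×10⁻⁴ × 6.022×10²³ = 7.0×10¹⁹.

7.0×10¹⁹ photons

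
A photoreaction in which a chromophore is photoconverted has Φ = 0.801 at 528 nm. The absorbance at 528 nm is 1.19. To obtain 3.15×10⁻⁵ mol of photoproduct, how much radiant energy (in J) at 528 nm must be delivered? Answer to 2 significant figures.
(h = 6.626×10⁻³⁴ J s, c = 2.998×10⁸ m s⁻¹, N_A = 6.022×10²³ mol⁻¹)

Photons that must be absorbed: 3.15×10⁻⁵ / 0.801 = 3.933×10⁻⁵ mol.
Fraction absorbed: 1 − 10^(−1.19) = 0.9354.
Incident photons needed: 3.933×10⁻⁵ / 0.9354 = 4.205×10⁻⁵ mol.
Photon energy: hc/λ = 3.762×10⁻¹⁹ J; per mole, 2.265×10⁵ J mol⁻¹.
Energy required: 4.205×10⁻⁵ × 2.265×10⁵ = 9.5 J.

9.5 J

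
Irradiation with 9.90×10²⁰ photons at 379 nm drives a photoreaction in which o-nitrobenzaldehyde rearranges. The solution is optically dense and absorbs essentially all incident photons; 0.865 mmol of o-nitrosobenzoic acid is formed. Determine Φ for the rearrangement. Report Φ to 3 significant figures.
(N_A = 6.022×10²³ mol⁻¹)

Φ = 0.526

Product: 0.865 mmol = 8.65×10⁻⁴ mol.
Moles of photons: 9.90×10²⁰ / 6.022×10²³ = 0.001644 mol.
Φ = 8.65×10⁻⁴ mol / 0.001644 mol photons = 0.526.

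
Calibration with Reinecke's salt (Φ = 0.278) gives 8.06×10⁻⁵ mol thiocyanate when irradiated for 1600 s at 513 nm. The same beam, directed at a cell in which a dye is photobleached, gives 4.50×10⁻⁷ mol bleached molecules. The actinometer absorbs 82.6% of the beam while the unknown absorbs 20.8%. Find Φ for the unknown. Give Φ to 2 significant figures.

Φ = 0.0062

Photons absorbed by the actinometer: 8.06×10⁻⁵ / 0.278 = 2.899×10⁻⁴ mol.
Incident flux: 2.899×10⁻⁴ / 0.826 = 3.510×10⁻⁴ einstein.
Absorbed by unknown: 0.208 × 3.510×10⁻⁴ = 7.301×10⁻⁵ mol.
Φ(unknown) = 4.50×10⁻⁷ / 7.301×10⁻⁵ = 0.0062.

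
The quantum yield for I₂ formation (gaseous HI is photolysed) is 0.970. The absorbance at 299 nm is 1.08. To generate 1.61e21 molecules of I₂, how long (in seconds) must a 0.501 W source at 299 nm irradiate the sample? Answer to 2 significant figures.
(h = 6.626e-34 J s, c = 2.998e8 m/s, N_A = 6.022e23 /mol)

Product: 1.61e21 / 6.022e23 = 0.002674 mol.
Photons that must be absorbed: 0.002674 / 0.970 = 0.002757 mol.
Fraction absorbed: 1 − 10^(−1.08) = 0.9168.
Incident photons needed: 0.002757 / 0.9168 = 0.003007 mol.
Photon energy: hc/λ = 6.644e-19 J; per mole, 4.001e5 J mol⁻¹.
Energy required: 0.003007 × 4.001e5 = 1203 J.
Time: 1203 J / 0.501 W = 2400 s.

t ≈ 2400 s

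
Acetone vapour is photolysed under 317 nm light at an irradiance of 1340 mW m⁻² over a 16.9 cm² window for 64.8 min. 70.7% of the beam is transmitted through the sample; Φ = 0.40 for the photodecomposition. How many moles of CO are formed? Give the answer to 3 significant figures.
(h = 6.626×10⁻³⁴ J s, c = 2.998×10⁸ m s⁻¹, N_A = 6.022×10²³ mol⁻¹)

Photon energy at 317 nm: hc/λ = (6.626×10⁻³⁴)(2.998×10⁸)/(317×10⁻⁹) = 6.266×10⁻¹⁹ J.
Energy delivered: (1340 mW m⁻²)(16.9×10⁻⁴ m²)(3888 s) = 8.805 J.
Photons incident: 8.805 / 6.266×10⁻¹⁹ = 1.405×10¹⁹, i.e. 1.405×10¹⁹/6.022×10²³ = 2.333×10⁻⁵ mol.
Fraction absorbed: 1 − 70.7/100 = 0.2930.
Photons absorbed: 0.2930 × 2.333×10⁻⁵ = 6.836×10⁻⁶ mol.
Product: Φ × n_abs = 0.40 × 6.836×10⁻⁶ = 2.734×10⁻⁶ mol.

2.73×10⁻⁶ mol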